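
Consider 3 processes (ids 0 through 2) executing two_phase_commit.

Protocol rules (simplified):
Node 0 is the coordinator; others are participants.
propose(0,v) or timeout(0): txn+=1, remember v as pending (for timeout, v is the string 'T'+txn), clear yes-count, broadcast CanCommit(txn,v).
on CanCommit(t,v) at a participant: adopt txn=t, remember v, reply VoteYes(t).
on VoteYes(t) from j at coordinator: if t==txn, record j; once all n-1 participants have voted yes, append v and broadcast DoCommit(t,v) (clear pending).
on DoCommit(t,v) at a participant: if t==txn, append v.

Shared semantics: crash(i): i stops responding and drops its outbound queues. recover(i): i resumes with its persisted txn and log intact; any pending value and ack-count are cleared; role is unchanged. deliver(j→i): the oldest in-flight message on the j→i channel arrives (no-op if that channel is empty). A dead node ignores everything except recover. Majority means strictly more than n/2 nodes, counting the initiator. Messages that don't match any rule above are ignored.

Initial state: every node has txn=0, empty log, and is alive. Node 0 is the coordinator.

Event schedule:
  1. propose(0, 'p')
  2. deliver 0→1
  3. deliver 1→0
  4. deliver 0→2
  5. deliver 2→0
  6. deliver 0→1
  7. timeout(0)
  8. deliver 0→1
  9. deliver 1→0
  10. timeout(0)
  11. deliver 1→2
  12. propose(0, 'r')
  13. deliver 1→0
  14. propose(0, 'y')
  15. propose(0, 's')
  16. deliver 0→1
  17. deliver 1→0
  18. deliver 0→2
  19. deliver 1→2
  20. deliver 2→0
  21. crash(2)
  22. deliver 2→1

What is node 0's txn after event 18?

after 1 — propose(0,'p'): n0:coor/t1/[-]
after 2 — deliver 0→1: n1:part/t1/[-]
after 3 — deliver 1→0: ·
after 4 — deliver 0→2: n2:part/t1/[-]
after 5 — deliver 2→0: n0:coor/t1/[p]
after 6 — deliver 0→1: n1:part/t1/[p]
after 7 — timeout(0): n0:coor/t2/[p]
after 8 — deliver 0→1: n1:part/t2/[p]
after 9 — deliver 1→0: ·
after 10 — timeout(0): n0:coor/t3/[p]
after 11 — deliver 1→2: ·
after 12 — propose(0,'r'): n0:coor/t4/[p]
after 13 — deliver 1→0: ·
after 14 — propose(0,'y'): n0:coor/t5/[p]
after 15 — propose(0,'s'): n0:coor/t6/[p]
after 16 — deliver 0→1: n1:part/t3/[p]
after 17 — deliver 1→0: ·
after 18 — deliver 0→2: n2:part/t1/[p]

6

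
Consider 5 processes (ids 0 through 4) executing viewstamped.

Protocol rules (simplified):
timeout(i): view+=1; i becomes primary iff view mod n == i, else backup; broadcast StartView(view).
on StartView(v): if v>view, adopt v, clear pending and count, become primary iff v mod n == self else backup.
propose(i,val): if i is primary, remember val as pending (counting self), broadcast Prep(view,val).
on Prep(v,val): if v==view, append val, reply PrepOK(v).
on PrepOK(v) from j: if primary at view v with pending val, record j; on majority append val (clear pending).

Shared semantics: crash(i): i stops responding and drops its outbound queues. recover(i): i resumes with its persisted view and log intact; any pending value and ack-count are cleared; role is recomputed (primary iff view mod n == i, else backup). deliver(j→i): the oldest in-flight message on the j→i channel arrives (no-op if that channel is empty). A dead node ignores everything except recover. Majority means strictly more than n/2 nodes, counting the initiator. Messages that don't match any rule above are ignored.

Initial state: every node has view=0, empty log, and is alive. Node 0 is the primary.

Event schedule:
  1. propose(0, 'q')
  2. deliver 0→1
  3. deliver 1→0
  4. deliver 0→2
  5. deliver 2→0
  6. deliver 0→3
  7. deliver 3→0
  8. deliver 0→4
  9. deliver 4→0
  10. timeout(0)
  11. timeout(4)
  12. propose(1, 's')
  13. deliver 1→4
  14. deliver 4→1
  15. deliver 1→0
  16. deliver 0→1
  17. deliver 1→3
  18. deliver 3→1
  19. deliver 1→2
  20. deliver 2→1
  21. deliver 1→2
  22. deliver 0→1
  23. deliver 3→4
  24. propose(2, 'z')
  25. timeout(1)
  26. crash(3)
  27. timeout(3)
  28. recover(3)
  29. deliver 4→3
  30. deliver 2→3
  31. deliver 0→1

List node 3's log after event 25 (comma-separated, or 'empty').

q

1. propose(0,'q'):  nop
2. deliver 0→1:  <1:back v0 q>
3. deliver 1→0:  nop
4. deliver 0→2:  <2:back v0 q>
5. deliver 2→0:  <0:prim v0 q>
6. deliver 0→3:  <3:back v0 q>
7. deliver 3→0:  nop
8. deliver 0→4:  <4:back v0 q>
9. deliver 4→0:  nop
10. timeout(0):  <0:back v1 q>
11. timeout(4):  <4:back v1 q>
12. propose(1,'s'):  nop
13. deliver 1→4:  nop
14. deliver 4→1:  <1:prim v1 q>
15. deliver 1→0:  nop
16. deliver 0→1:  nop
17. deliver 1→3:  nop
18. deliver 3→1:  nop
19. deliver 1→2:  nop
20. deliver 2→1:  nop
21. deliver 1→2:  nop
22. deliver 0→1:  nop
23. deliver 3→4:  nop
24. propose(2,'z'):  nop
25. timeout(1):  <1:back v2 q>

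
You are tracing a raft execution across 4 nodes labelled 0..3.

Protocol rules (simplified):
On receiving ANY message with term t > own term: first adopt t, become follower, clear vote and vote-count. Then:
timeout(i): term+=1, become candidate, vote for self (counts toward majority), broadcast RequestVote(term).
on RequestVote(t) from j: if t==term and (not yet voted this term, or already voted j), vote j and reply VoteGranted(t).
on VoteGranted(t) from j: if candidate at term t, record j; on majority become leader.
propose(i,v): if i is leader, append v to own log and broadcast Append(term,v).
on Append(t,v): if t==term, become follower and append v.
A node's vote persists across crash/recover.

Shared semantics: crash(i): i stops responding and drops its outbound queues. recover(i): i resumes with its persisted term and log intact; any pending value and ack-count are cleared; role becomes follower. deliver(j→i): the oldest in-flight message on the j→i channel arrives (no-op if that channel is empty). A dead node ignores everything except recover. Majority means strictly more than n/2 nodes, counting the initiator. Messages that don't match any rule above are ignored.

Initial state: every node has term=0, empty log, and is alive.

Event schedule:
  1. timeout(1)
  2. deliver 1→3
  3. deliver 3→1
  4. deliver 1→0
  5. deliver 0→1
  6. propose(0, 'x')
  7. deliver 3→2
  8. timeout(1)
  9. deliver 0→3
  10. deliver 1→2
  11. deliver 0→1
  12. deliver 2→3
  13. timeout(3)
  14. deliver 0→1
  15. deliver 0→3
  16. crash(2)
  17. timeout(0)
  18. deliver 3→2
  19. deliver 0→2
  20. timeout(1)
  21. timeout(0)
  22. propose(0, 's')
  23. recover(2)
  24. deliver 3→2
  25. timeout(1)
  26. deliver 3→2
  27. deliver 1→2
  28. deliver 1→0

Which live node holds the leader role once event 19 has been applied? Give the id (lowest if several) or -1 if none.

-1

step 1 timeout(1): 1={cand,t=1,log=-}
step 2 deliver 1→3: 3={foll,t=1,log=-}
step 3 deliver 3→1: —
step 4 deliver 1→0: 0={foll,t=1,log=-}
step 5 deliver 0→1: 1={lead,t=1,log=-}
step 6 propose(0,'x'): —
step 7 deliver 3→2: —
step 8 timeout(1): 1={cand,t=2,log=-}
step 9 deliver 0→3: —
step 10 deliver 1→2: 2={foll,t=1,log=-}
step 11 deliver 0→1: —
step 12 deliver 2→3: —
step 13 timeout(3): 3={cand,t=2,log=-}
step 14 deliver 0→1: —
step 15 deliver 0→3: —
step 16 crash(2): 2={✗foll,t=1,log=-}
step 17 timeout(0): 0={cand,t=2,log=-}
step 18 deliver 3→2: —
step 19 deliver 0→2: —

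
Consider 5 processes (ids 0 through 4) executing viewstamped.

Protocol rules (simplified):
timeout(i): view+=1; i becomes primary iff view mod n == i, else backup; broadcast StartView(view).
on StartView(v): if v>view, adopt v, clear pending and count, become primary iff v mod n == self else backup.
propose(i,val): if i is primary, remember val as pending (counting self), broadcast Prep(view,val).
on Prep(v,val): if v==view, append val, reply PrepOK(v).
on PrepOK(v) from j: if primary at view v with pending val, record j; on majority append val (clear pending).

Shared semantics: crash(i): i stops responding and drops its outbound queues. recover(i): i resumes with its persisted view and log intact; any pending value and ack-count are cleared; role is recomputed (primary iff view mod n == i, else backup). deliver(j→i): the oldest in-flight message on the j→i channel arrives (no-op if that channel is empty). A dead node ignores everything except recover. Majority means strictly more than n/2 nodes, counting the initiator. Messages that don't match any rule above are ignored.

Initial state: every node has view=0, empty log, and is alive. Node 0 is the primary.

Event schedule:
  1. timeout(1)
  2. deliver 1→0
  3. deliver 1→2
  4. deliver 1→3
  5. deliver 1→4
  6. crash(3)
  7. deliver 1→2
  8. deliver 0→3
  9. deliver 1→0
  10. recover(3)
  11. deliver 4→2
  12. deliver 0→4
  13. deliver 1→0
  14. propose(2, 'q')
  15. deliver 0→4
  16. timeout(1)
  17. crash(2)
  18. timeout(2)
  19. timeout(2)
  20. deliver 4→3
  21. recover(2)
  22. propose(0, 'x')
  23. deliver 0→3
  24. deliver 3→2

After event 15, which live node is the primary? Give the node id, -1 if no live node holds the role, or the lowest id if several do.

1

e1 timeout(1): 1[prim,v=1,-]
e2 deliver 1→0: 0[back,v=1,-]
e3 deliver 1→2: 2[back,v=1,-]
e4 deliver 1→3: 3[back,v=1,-]
e5 deliver 1→4: 4[back,v=1,-]
e6 crash(3): 3[✗back,v=1,-]
e7 deliver 1→2: ·
e8 deliver 0→3: ·
e9 deliver 1→0: ·
e10 recover(3): 3[back,v=1,-]
e11 deliver 4→2: ·
e12 deliver 0→4: ·
e13 deliver 1→0: ·
e14 propose(2,'q'): ·
e15 deliver 0→4: ·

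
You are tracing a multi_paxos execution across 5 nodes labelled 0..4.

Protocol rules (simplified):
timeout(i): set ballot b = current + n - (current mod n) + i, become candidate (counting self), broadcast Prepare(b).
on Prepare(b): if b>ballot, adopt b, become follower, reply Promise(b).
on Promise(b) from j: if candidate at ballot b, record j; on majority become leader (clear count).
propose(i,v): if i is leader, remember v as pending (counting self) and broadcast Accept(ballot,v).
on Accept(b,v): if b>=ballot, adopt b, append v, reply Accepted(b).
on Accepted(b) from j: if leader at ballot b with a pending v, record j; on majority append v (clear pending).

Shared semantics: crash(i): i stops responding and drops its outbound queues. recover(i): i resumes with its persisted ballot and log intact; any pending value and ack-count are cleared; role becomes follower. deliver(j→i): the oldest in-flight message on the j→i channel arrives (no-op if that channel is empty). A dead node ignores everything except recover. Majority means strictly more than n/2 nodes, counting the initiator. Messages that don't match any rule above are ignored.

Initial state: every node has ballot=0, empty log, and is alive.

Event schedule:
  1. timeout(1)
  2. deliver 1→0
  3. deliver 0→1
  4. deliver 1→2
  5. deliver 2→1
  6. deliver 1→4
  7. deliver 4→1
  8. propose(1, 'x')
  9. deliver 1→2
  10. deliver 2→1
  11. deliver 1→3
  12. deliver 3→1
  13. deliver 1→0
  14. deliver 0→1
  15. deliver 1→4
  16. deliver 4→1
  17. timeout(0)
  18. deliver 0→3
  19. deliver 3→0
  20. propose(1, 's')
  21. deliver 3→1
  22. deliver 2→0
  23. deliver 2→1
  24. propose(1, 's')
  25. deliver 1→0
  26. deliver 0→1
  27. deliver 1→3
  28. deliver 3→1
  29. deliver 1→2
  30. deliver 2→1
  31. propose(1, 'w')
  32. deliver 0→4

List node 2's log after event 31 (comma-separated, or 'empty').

after 1 — timeout(1): n1:cand/b6/[-]
after 2 — deliver 1→0: n0:foll/b6/[-]
after 3 — deliver 0→1: ·
after 4 — deliver 1→2: n2:foll/b6/[-]
after 5 — deliver 2→1: n1:lead/b6/[-]
after 6 — deliver 1→4: n4:foll/b6/[-]
after 7 — deliver 4→1: ·
after 8 — propose(1,'x'): ·
after 9 — deliver 1→2: n2:foll/b6/[x]
after 10 — deliver 2→1: ·
after 11 — deliver 1→3: n3:foll/b6/[-]
after 12 — deliver 3→1: ·
after 13 — deliver 1→0: n0:foll/b6/[x]
after 14 — deliver 0→1: n1:lead/b6/[x]
after 15 — deliver 1→4: n4:foll/b6/[x]
after 16 — deliver 4→1: ·
after 17 — timeout(0): n0:cand/b10/[x]
after 18 — deliver 0→3: n3:foll/b10/[-]
after 19 — deliver 3→0: ·
after 20 — propose(1,'s'): ·
after 21 — deliver 3→1: ·
after 22 — deliver 2→0: ·
after 23 — deliver 2→1: ·
after 24 — propose(1,'s'): ·
after 25 — deliver 1→0: ·
after 26 — deliver 0→1: n1:foll/b10/[x]
after 27 — deliver 1→3: ·
after 28 — deliver 3→1: ·
after 29 — deliver 1→2: n2:foll/b6/[x,s]
after 30 — deliver 2→1: ·
after 31 — propose(1,'w'): ·

x,s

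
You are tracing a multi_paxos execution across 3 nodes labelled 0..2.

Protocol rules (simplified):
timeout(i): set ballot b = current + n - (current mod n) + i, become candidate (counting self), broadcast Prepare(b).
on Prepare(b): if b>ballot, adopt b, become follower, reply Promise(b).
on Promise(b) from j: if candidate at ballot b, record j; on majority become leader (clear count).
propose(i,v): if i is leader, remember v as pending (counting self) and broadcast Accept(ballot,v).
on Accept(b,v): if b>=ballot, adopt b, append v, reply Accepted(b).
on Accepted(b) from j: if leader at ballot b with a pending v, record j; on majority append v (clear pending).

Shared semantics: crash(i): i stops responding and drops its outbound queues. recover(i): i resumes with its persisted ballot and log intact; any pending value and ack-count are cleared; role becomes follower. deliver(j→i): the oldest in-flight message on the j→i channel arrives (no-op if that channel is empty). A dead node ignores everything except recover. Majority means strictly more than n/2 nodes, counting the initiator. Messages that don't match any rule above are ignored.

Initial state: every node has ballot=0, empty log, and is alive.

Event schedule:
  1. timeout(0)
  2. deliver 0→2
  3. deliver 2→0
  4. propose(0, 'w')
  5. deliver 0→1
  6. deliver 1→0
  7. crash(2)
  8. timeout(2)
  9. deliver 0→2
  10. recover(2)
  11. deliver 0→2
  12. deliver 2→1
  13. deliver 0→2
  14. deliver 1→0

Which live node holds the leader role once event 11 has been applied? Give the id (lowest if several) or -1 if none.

step 1 timeout(0): 0={cand,b=3,log=-}
step 2 deliver 0→2: 2={foll,b=3,log=-}
step 3 deliver 2→0: 0={lead,b=3,log=-}
step 4 propose(0,'w'): —
step 5 deliver 0→1: 1={foll,b=3,log=-}
step 6 deliver 1→0: —
step 7 crash(2): 2={✗foll,b=3,log=-}
step 8 timeout(2): —
step 9 deliver 0→2: —
step 10 recover(2): 2={foll,b=3,log=-}
step 11 deliver 0→2: 2={foll,b=3,log=w}

0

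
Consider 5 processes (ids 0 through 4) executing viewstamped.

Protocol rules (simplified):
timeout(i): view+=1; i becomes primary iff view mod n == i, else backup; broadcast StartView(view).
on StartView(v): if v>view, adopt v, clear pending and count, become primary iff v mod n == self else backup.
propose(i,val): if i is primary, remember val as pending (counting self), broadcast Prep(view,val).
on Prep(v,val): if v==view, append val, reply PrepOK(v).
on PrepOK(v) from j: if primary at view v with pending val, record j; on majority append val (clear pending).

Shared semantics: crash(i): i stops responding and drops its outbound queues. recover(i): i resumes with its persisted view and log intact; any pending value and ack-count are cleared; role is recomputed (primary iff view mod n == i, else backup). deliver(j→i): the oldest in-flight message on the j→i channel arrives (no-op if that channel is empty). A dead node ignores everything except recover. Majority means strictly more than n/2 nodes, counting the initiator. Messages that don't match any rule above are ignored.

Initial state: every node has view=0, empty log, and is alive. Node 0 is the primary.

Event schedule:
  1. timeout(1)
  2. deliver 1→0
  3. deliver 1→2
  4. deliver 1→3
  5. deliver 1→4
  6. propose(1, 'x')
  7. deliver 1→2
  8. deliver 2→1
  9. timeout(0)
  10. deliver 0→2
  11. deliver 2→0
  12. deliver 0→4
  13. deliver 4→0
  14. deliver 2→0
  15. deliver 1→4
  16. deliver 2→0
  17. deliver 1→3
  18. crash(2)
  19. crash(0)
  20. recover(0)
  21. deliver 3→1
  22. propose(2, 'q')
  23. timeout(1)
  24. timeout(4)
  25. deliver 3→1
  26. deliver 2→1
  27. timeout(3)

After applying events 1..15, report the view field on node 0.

2

e1 timeout(1): 1[prim,v=1,-]
e2 deliver 1→0: 0[back,v=1,-]
e3 deliver 1→2: 2[back,v=1,-]
e4 deliver 1→3: 3[back,v=1,-]
e5 deliver 1→4: 4[back,v=1,-]
e6 propose(1,'x'): ·
e7 deliver 1→2: 2[back,v=1,x]
e8 deliver 2→1: ·
e9 timeout(0): 0[back,v=2,-]
e10 deliver 0→2: 2[prim,v=2,x]
e11 deliver 2→0: ·
e12 deliver 0→4: 4[back,v=2,-]
e13 deliver 4→0: ·
e14 deliver 2→0: ·
e15 deliver 1→4: ·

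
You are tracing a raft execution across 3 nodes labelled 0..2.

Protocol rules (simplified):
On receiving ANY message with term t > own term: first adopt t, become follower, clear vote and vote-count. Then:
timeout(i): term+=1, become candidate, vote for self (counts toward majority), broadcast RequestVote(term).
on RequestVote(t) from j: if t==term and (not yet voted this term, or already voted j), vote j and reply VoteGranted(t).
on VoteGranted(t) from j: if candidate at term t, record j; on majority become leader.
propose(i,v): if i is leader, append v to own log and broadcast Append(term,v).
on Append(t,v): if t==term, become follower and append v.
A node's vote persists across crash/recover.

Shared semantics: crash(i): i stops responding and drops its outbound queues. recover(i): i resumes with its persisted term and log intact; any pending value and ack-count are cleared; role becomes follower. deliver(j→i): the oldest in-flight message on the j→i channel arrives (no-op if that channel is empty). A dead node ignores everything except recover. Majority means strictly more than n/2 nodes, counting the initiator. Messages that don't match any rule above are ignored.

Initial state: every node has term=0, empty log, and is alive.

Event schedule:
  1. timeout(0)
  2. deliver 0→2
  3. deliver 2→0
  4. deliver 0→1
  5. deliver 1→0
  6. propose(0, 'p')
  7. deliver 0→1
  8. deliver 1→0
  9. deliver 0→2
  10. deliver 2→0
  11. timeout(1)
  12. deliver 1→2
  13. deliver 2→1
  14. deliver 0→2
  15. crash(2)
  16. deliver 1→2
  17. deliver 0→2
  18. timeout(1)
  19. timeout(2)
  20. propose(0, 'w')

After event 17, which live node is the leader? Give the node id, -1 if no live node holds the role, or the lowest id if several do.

1. timeout(0):  <0:cand t1 ->
2. deliver 0→2:  <2:foll t1 ->
3. deliver 2→0:  <0:lead t1 ->
4. deliver 0→1:  <1:foll t1 ->
5. deliver 1→0:  nop
6. propose(0,'p'):  <0:lead t1 p>
7. deliver 0→1:  <1:foll t1 p>
8. deliver 1→0:  nop
9. deliver 0→2:  <2:foll t1 p>
10. deliver 2→0:  nop
11. timeout(1):  <1:cand t2 p>
12. deliver 1→2:  <2:foll t2 p>
13. deliver 2→1:  <1:lead t2 p>
14. deliver 0→2:  nop
15. crash(2):  <2:✗foll t2 p>
16. deliver 1→2:  nop
17. deliver 0→2:  nop

0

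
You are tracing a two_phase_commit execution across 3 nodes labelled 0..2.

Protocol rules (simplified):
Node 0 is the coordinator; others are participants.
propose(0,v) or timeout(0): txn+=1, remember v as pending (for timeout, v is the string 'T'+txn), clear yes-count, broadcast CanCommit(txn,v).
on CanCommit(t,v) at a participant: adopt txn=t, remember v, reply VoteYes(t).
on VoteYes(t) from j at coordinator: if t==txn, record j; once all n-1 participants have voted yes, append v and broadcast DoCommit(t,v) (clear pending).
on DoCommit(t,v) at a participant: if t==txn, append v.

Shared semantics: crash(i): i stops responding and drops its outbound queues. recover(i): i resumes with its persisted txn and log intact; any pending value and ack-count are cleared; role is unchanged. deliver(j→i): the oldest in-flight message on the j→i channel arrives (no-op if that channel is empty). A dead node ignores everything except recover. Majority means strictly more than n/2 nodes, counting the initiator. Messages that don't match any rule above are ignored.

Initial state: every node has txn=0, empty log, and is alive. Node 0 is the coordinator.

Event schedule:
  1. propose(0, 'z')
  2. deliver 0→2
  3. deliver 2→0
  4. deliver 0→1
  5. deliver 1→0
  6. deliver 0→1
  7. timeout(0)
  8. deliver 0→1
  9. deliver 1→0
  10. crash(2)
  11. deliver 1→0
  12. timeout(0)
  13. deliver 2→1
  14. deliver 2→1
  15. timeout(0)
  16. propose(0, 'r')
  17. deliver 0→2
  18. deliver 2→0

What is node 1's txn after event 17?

e1 propose(0,'z'): 0[coor,t=1,-]
e2 deliver 0→2: 2[part,t=1,-]
e3 deliver 2→0: ·
e4 deliver 0→1: 1[part,t=1,-]
e5 deliver 1→0: 0[coor,t=1,z]
e6 deliver 0→1: 1[part,t=1,z]
e7 timeout(0): 0[coor,t=2,z]
e8 deliver 0→1: 1[part,t=2,z]
e9 deliver 1→0: ·
e10 crash(2): 2[✗part,t=1,-]
e11 deliver 1→0: ·
e12 timeout(0): 0[coor,t=3,z]
e13 deliver 2→1: ·
e14 deliver 2→1: ·
e15 timeout(0): 0[coor,t=4,z]
e16 propose(0,'r'): 0[coor,t=5,z]
e17 deliver 0→2: ·

2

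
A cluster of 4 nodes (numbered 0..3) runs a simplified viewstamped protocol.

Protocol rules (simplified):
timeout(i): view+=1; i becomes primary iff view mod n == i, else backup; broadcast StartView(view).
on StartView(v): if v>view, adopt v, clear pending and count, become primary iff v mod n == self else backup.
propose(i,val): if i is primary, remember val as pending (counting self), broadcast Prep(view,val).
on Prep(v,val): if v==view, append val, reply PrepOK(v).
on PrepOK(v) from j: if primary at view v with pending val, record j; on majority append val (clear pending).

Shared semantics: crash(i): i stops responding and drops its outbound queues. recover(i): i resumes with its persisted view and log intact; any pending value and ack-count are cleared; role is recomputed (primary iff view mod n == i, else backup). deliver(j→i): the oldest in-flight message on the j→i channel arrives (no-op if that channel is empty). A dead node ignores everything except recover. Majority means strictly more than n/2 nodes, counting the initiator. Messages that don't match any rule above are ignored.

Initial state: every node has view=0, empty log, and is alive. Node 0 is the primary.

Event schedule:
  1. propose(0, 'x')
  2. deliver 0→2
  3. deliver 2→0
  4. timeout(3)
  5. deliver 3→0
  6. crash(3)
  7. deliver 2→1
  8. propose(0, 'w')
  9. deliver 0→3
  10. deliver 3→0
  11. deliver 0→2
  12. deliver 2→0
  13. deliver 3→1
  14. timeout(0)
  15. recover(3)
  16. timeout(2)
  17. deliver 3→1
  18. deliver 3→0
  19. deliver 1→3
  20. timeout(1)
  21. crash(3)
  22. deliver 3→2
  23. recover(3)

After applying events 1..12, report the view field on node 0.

1

step 1 propose(0,'x'): —
step 2 deliver 0→2: 2={back,v=0,log=x}
step 3 deliver 2→0: —
step 4 timeout(3): 3={back,v=1,log=-}
step 5 deliver 3→0: 0={back,v=1,log=-}
step 6 crash(3): 3={✗back,v=1,log=-}
step 7 deliver 2→1: —
step 8 propose(0,'w'): —
step 9 deliver 0→3: —
step 10 deliver 3→0: —
step 11 deliver 0→2: —
step 12 deliver 2→0: —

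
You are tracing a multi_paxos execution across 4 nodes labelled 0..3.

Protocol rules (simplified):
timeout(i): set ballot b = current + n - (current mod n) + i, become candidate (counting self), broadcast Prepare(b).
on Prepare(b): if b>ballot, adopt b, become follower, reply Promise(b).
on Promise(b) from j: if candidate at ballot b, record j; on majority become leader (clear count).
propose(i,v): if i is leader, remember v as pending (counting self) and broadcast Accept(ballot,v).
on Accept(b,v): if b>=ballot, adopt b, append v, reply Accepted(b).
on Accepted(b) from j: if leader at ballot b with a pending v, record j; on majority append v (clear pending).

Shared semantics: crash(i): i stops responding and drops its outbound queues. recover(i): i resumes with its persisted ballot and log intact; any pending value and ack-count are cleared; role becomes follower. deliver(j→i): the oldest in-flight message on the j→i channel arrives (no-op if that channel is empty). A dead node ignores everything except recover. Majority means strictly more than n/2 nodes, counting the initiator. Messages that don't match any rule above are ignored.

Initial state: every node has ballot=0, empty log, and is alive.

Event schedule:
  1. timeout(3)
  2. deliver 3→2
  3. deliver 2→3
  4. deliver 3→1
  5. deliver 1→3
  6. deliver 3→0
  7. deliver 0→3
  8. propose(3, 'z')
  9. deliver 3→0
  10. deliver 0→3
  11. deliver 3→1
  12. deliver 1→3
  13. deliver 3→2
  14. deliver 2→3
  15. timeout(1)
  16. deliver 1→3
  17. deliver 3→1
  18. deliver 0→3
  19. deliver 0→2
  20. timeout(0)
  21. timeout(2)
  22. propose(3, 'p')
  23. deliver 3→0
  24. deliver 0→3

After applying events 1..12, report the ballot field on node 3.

7

[1] timeout(3) → N3(cand b7 [-])
[2] deliver 3→2 → N2(foll b7 [-])
[3] deliver 2→3 → ∅
[4] deliver 3→1 → N1(foll b7 [-])
[5] deliver 1→3 → N3(lead b7 [-])
[6] deliver 3→0 → N0(foll b7 [-])
[7] deliver 0→3 → ∅
[8] propose(3,'z') → ∅
[9] deliver 3→0 → N0(foll b7 [z])
[10] deliver 0→3 → ∅
[11] deliver 3→1 → N1(foll b7 [z])
[12] deliver 1→3 → N3(lead b7 [z])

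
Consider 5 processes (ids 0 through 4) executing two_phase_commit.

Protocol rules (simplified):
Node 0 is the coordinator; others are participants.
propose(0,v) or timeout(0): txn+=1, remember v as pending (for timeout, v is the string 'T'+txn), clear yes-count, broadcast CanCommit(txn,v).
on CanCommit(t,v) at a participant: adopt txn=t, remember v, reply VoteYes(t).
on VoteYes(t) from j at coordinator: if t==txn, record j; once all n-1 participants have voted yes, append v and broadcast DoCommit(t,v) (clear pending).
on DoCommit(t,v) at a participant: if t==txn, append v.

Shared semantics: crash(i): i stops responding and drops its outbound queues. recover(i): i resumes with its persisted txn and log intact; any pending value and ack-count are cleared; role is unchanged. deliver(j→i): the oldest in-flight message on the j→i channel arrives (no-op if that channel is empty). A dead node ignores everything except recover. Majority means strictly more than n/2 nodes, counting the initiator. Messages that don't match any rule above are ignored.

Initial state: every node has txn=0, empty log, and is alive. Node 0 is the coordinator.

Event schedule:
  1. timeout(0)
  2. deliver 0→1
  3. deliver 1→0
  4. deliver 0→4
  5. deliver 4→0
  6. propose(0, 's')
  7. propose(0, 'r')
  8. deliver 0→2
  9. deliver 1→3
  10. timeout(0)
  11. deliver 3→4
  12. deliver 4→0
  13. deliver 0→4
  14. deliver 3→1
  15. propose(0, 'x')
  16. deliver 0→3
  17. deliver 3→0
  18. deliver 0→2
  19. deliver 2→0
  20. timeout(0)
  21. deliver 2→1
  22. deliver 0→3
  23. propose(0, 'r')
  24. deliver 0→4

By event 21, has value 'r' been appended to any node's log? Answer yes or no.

[1] timeout(0) → N0(coor t1 [-])
[2] deliver 0→1 → N1(part t1 [-])
[3] deliver 1→0 → ∅
[4] deliver 0→4 → N4(part t1 [-])
[5] deliver 4→0 → ∅
[6] propose(0,'s') → N0(coor t2 [-])
[7] propose(0,'r') → N0(coor t3 [-])
[8] deliver 0→2 → N2(part t1 [-])
[9] deliver 1→3 → ∅
[10] timeout(0) → N0(coor t4 [-])
[11] deliver 3→4 → ∅
[12] deliver 4→0 → ∅
[13] deliver 0→4 → N4(part t2 [-])
[14] deliver 3→1 → ∅
[15] propose(0,'x') → N0(coor t5 [-])
[16] deliver 0→3 → N3(part t1 [-])
[17] deliver 3→0 → ∅
[18] deliver 0→2 → N2(part t2 [-])
[19] deliver 2→0 → ∅
[20] timeout(0) → N0(coor t6 [-])
[21] deliver 2→1 → ∅

no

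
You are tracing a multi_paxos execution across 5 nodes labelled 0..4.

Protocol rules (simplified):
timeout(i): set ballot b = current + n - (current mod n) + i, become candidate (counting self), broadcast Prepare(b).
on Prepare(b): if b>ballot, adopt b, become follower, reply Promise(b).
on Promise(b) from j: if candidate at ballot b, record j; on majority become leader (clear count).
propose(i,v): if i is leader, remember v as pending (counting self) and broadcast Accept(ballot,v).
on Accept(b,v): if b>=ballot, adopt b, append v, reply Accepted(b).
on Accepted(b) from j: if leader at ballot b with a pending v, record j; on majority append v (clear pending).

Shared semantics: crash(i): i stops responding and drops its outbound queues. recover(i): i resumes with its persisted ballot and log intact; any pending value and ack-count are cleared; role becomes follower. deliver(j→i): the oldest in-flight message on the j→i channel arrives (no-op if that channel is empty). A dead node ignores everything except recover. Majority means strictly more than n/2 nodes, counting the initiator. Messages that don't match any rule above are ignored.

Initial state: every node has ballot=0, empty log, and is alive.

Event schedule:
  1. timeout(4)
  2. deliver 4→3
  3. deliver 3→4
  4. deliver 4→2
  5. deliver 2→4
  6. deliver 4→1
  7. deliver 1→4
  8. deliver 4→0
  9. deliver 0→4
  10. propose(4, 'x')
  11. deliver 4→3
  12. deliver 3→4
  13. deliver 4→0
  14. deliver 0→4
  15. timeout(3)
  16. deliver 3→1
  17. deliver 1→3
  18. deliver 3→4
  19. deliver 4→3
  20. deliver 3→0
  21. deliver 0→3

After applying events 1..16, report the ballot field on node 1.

13

1. timeout(4):  <4:cand b9 ->
2. deliver 4→3:  <3:foll b9 ->
3. deliver 3→4:  nop
4. deliver 4→2:  <2:foll b9 ->
5. deliver 2→4:  <4:lead b9 ->
6. deliver 4→1:  <1:foll b9 ->
7. deliver 1→4:  nop
8. deliver 4→0:  <0:foll b9 ->
9. deliver 0→4:  nop
10. propose(4,'x'):  nop
11. deliver 4→3:  <3:foll b9 x>
12. deliver 3→4:  nop
13. deliver 4→0:  <0:foll b9 x>
14. deliver 0→4:  <4:lead b9 x>
15. timeout(3):  <3:cand b13 x>
16. deliver 3→1:  <1:foll b13 ->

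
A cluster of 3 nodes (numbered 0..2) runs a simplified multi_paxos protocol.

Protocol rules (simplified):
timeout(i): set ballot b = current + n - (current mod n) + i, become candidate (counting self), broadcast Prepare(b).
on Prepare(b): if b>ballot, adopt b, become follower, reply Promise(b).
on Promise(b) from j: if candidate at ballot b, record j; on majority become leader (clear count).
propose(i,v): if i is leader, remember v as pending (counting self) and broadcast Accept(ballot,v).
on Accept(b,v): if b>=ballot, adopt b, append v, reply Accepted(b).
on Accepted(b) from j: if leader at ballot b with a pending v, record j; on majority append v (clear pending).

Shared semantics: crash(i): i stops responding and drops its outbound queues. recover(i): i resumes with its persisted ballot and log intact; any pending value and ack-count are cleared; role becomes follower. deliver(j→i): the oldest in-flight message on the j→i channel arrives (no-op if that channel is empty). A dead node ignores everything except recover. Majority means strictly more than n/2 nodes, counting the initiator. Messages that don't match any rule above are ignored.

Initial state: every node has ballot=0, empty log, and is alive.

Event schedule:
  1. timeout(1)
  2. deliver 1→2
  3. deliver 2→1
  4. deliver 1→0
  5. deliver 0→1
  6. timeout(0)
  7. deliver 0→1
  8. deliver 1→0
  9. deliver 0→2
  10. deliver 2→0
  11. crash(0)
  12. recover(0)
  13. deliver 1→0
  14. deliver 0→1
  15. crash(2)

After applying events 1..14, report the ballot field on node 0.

[1] timeout(1) → N1(cand b4 [-])
[2] deliver 1→2 → N2(foll b4 [-])
[3] deliver 2→1 → N1(lead b4 [-])
[4] deliver 1→0 → N0(foll b4 [-])
[5] deliver 0→1 → ∅
[6] timeout(0) → N0(cand b6 [-])
[7] deliver 0→1 → N1(foll b6 [-])
[8] deliver 1→0 → N0(lead b6 [-])
[9] deliver 0→2 → N2(foll b6 [-])
[10] deliver 2→0 → ∅
[11] crash(0) → N0(✗lead b6 [-])
[12] recover(0) → N0(foll b6 [-])
[13] deliver 1→0 → ∅
[14] deliver 0→1 → ∅

6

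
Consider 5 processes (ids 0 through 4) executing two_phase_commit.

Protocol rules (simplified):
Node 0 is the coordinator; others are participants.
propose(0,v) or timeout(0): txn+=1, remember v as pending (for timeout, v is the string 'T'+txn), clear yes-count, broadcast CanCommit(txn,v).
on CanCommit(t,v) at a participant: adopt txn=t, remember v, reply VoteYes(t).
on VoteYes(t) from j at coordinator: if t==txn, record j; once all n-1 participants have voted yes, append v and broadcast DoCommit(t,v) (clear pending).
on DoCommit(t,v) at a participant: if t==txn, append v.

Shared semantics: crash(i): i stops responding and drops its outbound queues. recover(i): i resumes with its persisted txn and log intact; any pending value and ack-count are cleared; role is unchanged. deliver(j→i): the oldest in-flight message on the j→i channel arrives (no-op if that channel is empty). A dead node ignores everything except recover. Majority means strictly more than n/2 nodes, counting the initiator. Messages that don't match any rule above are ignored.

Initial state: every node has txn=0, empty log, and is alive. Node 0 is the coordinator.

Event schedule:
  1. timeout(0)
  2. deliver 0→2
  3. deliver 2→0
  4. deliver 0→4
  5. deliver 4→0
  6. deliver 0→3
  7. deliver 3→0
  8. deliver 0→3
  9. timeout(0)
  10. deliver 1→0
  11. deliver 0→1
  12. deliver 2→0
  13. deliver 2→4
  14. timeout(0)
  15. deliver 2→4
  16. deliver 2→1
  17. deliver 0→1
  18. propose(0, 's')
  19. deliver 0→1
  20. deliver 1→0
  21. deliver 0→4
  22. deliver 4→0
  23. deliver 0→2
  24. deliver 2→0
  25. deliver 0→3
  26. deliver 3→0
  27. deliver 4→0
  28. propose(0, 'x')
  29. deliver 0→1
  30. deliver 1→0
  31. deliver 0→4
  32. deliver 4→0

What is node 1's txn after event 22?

3

[1] timeout(0) → N0(coor t1 [-])
[2] deliver 0→2 → N2(part t1 [-])
[3] deliver 2→0 → ∅
[4] deliver 0→4 → N4(part t1 [-])
[5] deliver 4→0 → ∅
[6] deliver 0→3 → N3(part t1 [-])
[7] deliver 3→0 → ∅
[8] deliver 0→3 → ∅
[9] timeout(0) → N0(coor t2 [-])
[10] deliver 1→0 → ∅
[11] deliver 0→1 → N1(part t1 [-])
[12] deliver 2→0 → ∅
[13] deliver 2→4 → ∅
[14] timeout(0) → N0(coor t3 [-])
[15] deliver 2→4 → ∅
[16] deliver 2→1 → ∅
[17] deliver 0→1 → N1(part t2 [-])
[18] propose(0,'s') → N0(coor t4 [-])
[19] deliver 0→1 → N1(part t3 [-])
[20] deliver 1→0 → ∅
[21] deliver 0→4 → N4(part t2 [-])
[22] deliver 4→0 → ∅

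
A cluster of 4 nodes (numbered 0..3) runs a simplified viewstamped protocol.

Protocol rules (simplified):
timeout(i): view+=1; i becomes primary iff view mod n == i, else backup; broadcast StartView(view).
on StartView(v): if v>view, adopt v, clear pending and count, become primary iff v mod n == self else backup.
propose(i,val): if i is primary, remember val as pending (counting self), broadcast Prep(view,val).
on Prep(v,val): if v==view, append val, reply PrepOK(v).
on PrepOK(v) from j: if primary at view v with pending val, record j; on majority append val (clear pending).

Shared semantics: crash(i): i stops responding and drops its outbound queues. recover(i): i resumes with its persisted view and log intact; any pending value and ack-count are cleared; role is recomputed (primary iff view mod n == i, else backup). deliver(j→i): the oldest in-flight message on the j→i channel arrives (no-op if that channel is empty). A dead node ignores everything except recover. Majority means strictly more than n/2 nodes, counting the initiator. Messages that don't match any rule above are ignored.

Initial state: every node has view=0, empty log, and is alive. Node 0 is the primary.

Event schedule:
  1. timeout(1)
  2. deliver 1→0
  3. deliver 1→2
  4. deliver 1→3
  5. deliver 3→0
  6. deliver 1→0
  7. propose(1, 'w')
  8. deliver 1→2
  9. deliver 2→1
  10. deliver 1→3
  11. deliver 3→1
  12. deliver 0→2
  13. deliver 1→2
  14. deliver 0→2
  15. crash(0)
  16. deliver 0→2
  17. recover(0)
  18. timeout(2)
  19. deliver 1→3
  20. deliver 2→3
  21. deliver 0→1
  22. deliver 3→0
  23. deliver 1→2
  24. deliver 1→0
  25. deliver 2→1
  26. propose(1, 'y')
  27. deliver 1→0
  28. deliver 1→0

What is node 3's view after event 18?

1

1. timeout(1):  <1:prim v1 ->
2. deliver 1→0:  <0:back v1 ->
3. deliver 1→2:  <2:back v1 ->
4. deliver 1→3:  <3:back v1 ->
5. deliver 3→0:  nop
6. deliver 1→0:  nop
7. propose(1,'w'):  nop
8. deliver 1→2:  <2:back v1 w>
9. deliver 2→1:  nop
10. deliver 1→3:  <3:back v1 w>
11. deliver 3→1:  <1:prim v1 w>
12. deliver 0→2:  nop
13. deliver 1→2:  nop
14. deliver 0→2:  nop
15. crash(0):  <0:✗back v1 ->
16. deliver 0→2:  nop
17. recover(0):  <0:back v1 ->
18. timeout(2):  <2:prim v2 w>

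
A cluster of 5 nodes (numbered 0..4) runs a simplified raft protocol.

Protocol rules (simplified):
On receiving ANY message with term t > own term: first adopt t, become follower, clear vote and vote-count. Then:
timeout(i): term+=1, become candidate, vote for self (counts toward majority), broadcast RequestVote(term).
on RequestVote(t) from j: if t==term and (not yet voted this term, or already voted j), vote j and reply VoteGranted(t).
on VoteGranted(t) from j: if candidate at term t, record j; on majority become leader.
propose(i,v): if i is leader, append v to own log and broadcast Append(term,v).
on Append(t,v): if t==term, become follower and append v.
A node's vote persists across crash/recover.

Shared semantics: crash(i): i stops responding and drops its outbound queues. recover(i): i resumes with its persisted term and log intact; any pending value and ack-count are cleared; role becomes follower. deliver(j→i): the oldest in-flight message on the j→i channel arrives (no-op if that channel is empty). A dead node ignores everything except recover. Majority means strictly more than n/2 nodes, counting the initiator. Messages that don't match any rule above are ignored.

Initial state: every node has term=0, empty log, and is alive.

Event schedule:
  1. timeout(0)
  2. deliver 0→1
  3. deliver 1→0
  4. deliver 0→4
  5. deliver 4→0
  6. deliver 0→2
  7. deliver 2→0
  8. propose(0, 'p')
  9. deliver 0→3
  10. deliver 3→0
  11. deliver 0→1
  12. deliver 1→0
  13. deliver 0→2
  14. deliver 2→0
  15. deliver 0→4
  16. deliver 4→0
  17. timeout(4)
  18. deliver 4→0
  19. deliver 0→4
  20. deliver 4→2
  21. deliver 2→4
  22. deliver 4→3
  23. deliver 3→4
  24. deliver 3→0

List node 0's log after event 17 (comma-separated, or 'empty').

p

[1] timeout(0) → N0(cand t1 [-])
[2] deliver 0→1 → N1(foll t1 [-])
[3] deliver 1→0 → ∅
[4] deliver 0→4 → N4(foll t1 [-])
[5] deliver 4→0 → N0(lead t1 [-])
[6] deliver 0→2 → N2(foll t1 [-])
[7] deliver 2→0 → ∅
[8] propose(0,'p') → N0(lead t1 [p])
[9] deliver 0→3 → N3(foll t1 [-])
[10] deliver 3→0 → ∅
[11] deliver 0→1 → N1(foll t1 [p])
[12] deliver 1→0 → ∅
[13] deliver 0→2 → N2(foll t1 [p])
[14] deliver 2→0 → ∅
[15] deliver 0→4 → N4(foll t1 [p])
[16] deliver 4→0 → ∅
[17] timeout(4) → N4(cand t2 [p])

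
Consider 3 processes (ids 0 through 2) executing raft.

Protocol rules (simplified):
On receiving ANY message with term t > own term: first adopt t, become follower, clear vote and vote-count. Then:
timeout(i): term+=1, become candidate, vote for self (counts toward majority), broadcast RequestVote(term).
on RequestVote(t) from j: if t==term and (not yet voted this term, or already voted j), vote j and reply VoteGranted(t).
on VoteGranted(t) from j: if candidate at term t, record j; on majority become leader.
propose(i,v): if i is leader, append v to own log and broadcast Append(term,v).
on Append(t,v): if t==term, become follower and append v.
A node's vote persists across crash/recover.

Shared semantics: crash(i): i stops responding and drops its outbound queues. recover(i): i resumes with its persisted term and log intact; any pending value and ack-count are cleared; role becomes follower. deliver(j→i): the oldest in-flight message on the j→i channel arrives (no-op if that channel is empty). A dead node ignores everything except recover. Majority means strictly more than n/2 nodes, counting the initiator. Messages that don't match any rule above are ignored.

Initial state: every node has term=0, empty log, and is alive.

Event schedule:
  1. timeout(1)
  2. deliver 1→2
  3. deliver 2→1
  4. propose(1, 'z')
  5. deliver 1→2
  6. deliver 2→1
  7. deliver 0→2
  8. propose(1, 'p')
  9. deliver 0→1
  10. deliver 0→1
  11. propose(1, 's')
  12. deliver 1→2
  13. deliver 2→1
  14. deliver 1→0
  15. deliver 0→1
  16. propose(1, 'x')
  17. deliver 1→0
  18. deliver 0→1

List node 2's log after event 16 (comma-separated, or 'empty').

z,p

e1 timeout(1): 1[cand,t=1,-]
e2 deliver 1→2: 2[foll,t=1,-]
e3 deliver 2→1: 1[lead,t=1,-]
e4 propose(1,'z'): 1[lead,t=1,z]
e5 deliver 1→2: 2[foll,t=1,z]
e6 deliver 2→1: ·
e7 deliver 0→2: ·
e8 propose(1,'p'): 1[lead,t=1,z,p]
e9 deliver 0→1: ·
e10 deliver 0→1: ·
e11 propose(1,'s'): 1[lead,t=1,z,p,s]
e12 deliver 1→2: 2[foll,t=1,z,p]
e13 deliver 2→1: ·
e14 deliver 1→0: 0[foll,t=1,-]
e15 deliver 0→1: ·
e16 propose(1,'x'): 1[lead,t=1,z,p,s,x]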